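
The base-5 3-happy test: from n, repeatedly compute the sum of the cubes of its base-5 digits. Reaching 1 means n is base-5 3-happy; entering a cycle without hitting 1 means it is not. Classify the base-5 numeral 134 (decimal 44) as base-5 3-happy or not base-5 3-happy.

44 = (1,3,4)_5 → 1³ + 3³ + 4³ = 92
92 = (3,3,2)_5 → 3³ + 3³ + 2³ = 62
62 = (2,2,2)_5 → 2³ + 2³ + 2³ = 24
24 = (4,4)_5 → 4³ + 4³ = 128
128 = (1,0,0,3)_5 → 1³ + 0³ + 0³ + 3³ = 28
28 = (1,0,3)_5 → 1³ + 0³ + 3³ = 28  — 28 already seen; the sequence cycles without reaching 1.

not base-5 3-happy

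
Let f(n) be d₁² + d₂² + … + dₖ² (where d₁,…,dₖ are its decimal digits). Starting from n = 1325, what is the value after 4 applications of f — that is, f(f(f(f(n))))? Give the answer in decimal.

65

1325 → 1² + 3² + 2² + 5² = 39
39 → 3² + 9² = 90
90 → 9² + 0² = 81
81 → 8² + 1² = 65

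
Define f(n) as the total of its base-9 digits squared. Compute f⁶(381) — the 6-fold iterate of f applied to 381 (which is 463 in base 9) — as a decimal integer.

381 = (4,6,3)_9 → 4² + 6² + 3² = 61
61 = (6,7)_9 → 6² + 7² = 85
85 = (1,0,4)_9 → 1² + 0² + 4² = 17
17 = (1,8)_9 → 1² + 8² = 65
65 = (7,2)_9 → 7² + 2² = 53
53 = (5,8)_9 → 5² + 8² = 89

89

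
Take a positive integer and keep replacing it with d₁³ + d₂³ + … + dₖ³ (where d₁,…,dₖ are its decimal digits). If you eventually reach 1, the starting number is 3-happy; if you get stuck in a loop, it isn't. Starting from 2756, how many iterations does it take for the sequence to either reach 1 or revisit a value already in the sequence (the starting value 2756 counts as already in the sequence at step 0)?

2756 → 2³ + 7³ + 5³ + 6³ = 8 + 343 + 125 + 216 = 692
692 → 6³ + 9³ + 2³ = 216 + 729 + 8 = 953
953 → 9³ + 5³ + 3³ = 729 + 125 + 27 = 881
881 → 8³ + 8³ + 1³ = 512 + 512 + 1 = 1025
1025 → 1³ + 0³ + 2³ + 5³ = 1 + 0 + 8 + 125 = 134
134 → 1³ + 3³ + 4³ = 1 + 27 + 64 = 92
92 → 9³ + 2³ = 729 + 8 = 737
737 → 7³ + 3³ + 7³ = 343 + 27 + 343 = 713
713 → 7³ + 1³ + 3³ = 343 + 1 + 27 = 371
371 → 3³ + 7³ + 1³ = 27 + 343 + 1 = 371  — 371 repeats.
That took 10 steps.

10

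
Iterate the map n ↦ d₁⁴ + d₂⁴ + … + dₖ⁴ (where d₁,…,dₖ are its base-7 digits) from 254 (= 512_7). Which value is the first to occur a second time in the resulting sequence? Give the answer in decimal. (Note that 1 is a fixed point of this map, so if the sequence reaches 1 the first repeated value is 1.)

254 = (5,1,2)_7 → 5⁴ + 1⁴ + 2⁴ = 642
642 = (1,6,0,5)_7 → 1⁴ + 6⁴ + 0⁴ + 5⁴ = 1922
1922 = (5,4,1,4)_7 → 5⁴ + 4⁴ + 1⁴ + 4⁴ = 1138
1138 = (3,2,1,4)_7 → 3⁴ + 2⁴ + 1⁴ + 4⁴ = 354
354 = (1,0,1,4)_7 → 1⁴ + 0⁴ + 1⁴ + 4⁴ = 258
258 = (5,1,6)_7 → 5⁴ + 1⁴ + 6⁴ = 1922  — 1922 already appeared earlier.

1922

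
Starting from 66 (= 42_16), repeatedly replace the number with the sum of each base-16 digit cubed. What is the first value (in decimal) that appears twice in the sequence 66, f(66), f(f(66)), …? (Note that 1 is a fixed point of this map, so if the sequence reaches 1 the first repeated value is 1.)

66 = (4,2)_16 → 4³ + 2³ = 72
72 = (4,8)_16 → 4³ + 8³ = 576
576 = (2,4,0)_16 → 2³ + 4³ + 0³ = 72  — 72 already appeared earlier.

72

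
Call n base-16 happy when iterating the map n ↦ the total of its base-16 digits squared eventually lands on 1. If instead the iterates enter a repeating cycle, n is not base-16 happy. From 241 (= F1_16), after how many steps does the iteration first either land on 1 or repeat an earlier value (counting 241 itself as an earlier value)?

241 = (15,1)_16 → 15² + 1² = 225 + 1 = 226
226 = (14,2)_16 → 14² + 2² = 196 + 4 = 200
200 = (12,8)_16 → 12² + 8² = 144 + 64 = 208
208 = (13,0)_16 → 13² + 0² = 169 + 0 = 169
169 = (10,9)_16 → 10² + 9² = 100 + 81 = 181
181 = (11,5)_16 → 11² + 5² = 121 + 25 = 146
146 = (9,2)_16 → 9² + 2² = 81 + 4 = 85
85 = (5,5)_16 → 5² + 5² = 25 + 25 = 50
50 = (3,2)_16 → 3² + 2² = 9 + 4 = 13
13 = (13)_16 → 13² = 169  — 169 repeats.
That took 10 steps.

10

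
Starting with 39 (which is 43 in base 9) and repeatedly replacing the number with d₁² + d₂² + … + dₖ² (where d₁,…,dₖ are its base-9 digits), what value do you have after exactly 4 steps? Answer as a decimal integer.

39 = (4,3)_9 → 25
25 = (2,7)_9 → 53
53 = (5,8)_9 → 89
89 = (1,0,8)_9 → 65

65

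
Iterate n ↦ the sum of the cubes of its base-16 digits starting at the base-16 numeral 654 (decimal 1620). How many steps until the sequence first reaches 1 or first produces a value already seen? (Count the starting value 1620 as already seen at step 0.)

14

1620 = (6,5,4)_16 → 6³ + 5³ + 4³ = 405
405 = (1,9,5)_16 → 1³ + 9³ + 5³ = 855
855 = (3,5,7)_16 → 3³ + 5³ + 7³ = 495
495 = (1,14,15)_16 → 1³ + 14³ + 15³ = 6120
6120 = (1,7,14,8)_16 → 1³ + 7³ + 14³ + 8³ = 3600
3600 = (14,1,0)_16 → 14³ + 1³ + 0³ = 2745
2745 = (10,11,9)_16 → 10³ + 11³ + 9³ = 3060
3060 = (11,15,4)_16 → 11³ + 15³ + 4³ = 4770
4770 = (1,2,10,2)_16 → 1³ + 2³ + 10³ + 2³ = 1017
1017 = (3,15,9)_16 → 3³ + 15³ + 9³ = 4131
4131 = (1,0,2,3)_16 → 1³ + 0³ + 2³ + 3³ = 36
36 = (2,4)_16 → 2³ + 4³ = 72
72 = (4,8)_16 → 4³ + 8³ = 576
576 = (2,4,0)_16 → 2³ + 4³ + 0³ = 72  — 72 repeats.
That took 14 steps.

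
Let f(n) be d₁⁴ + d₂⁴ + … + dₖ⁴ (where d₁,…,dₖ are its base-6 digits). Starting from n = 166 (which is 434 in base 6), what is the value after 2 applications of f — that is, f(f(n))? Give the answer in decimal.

166 = (4,3,4)_6 → 4⁴ + 3⁴ + 4⁴ = 256 + 81 + 256 = 593
593 = (2,4,2,5)_6 → 2⁴ + 4⁴ + 2⁴ + 5⁴ = 16 + 256 + 16 + 625 = 913

913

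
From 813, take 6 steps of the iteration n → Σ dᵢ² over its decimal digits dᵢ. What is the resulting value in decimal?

89

813 → 8² + 1² + 3² = 64 + 1 + 9 = 74
74 → 7² + 4² = 49 + 16 = 65
65 → 6² + 5² = 36 + 25 = 61
61 → 6² + 1² = 36 + 1 = 37
37 → 3² + 7² = 9 + 49 = 58
58 → 5² + 8² = 25 + 64 = 89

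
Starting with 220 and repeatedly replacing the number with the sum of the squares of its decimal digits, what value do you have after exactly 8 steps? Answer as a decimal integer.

220 → 2² + 2² + 0² = 4 + 4 + 0 = 8
8 → 8² = 64
64 → 6² + 4² = 36 + 16 = 52
52 → 5² + 2² = 25 + 4 = 29
29 → 2² + 9² = 4 + 81 = 85
85 → 8² + 5² = 64 + 25 = 89
89 → 8² + 9² = 64 + 81 = 145
145 → 1² + 4² + 5² = 1 + 16 + 25 = 42

42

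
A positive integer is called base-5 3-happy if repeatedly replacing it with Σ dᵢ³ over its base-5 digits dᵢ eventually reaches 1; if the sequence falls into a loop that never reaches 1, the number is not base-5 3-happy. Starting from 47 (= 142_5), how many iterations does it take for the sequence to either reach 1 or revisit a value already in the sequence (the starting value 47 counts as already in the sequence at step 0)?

9

47 = (1,4,2)_5 → 1³ + 4³ + 2³ = 1 + 64 + 8 = 73
73 = (2,4,3)_5 → 2³ + 4³ + 3³ = 8 + 64 + 27 = 99
99 = (3,4,4)_5 → 3³ + 4³ + 4³ = 27 + 64 + 64 = 155
155 = (1,1,1,0)_5 → 1³ + 1³ + 1³ + 0³ = 1 + 1 + 1 + 0 = 3
3 = (3)_5 → 3³ = 27
27 = (1,0,2)_5 → 1³ + 0³ + 2³ = 1 + 0 + 8 = 9
9 = (1,4)_5 → 1³ + 4³ = 1 + 64 = 65
65 = (2,3,0)_5 → 2³ + 3³ + 0³ = 8 + 27 + 0 = 35
35 = (1,2,0)_5 → 1³ + 2³ + 0³ = 1 + 8 + 0 = 9  — 9 repeats.
That took 9 steps.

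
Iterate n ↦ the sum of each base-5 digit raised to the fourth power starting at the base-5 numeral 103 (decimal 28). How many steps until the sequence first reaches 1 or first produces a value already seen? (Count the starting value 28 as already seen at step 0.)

12

28 = (1,0,3)_5 → 1⁴ + 0⁴ + 3⁴ = 1 + 0 + 81 = 82
82 = (3,1,2)_5 → 3⁴ + 1⁴ + 2⁴ = 81 + 1 + 16 = 98
98 = (3,4,3)_5 → 3⁴ + 4⁴ + 3⁴ = 81 + 256 + 81 = 418
418 = (3,1,3,3)_5 → 3⁴ + 1⁴ + 3⁴ + 3⁴ = 81 + 1 + 81 + 81 = 244
244 = (1,4,3,4)_5 → 1⁴ + 4⁴ + 3⁴ + 4⁴ = 1 + 256 + 81 + 256 = 594
594 = (4,3,3,4)_5 → 4⁴ + 3⁴ + 3⁴ + 4⁴ = 256 + 81 + 81 + 256 = 674
674 = (1,0,1,4,4)_5 → 1⁴ + 0⁴ + 1⁴ + 4⁴ + 4⁴ = 1 + 0 + 1 + 256 + 256 = 514
514 = (4,0,2,4)_5 → 4⁴ + 0⁴ + 2⁴ + 4⁴ = 256 + 0 + 16 + 256 = 528
528 = (4,1,0,3)_5 → 4⁴ + 1⁴ + 0⁴ + 3⁴ = 256 + 1 + 0 + 81 = 338
338 = (2,3,2,3)_5 → 2⁴ + 3⁴ + 2⁴ + 3⁴ = 16 + 81 + 16 + 81 = 194
194 = (1,2,3,4)_5 → 1⁴ + 2⁴ + 3⁴ + 4⁴ = 1 + 16 + 81 + 256 = 354
354 = (2,4,0,4)_5 → 2⁴ + 4⁴ + 0⁴ + 4⁴ = 16 + 256 + 0 + 256 = 528  — 528 repeats.
That took 12 steps.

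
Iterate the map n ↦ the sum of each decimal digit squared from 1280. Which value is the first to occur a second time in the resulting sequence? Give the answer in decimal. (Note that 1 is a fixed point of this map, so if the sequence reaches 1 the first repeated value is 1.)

16

1280 → 1² + 2² + 8² + 0² = 69
69 → 6² + 9² = 117
117 → 1² + 1² + 7² = 51
51 → 5² + 1² = 26
26 → 2² + 6² = 40
40 → 4² + 0² = 16
16 → 1² + 6² = 37
37 → 3² + 7² = 58
58 → 5² + 8² = 89
89 → 8² + 9² = 145
145 → 1² + 4² + 5² = 42
42 → 4² + 2² = 20
20 → 2² + 0² = 4
4 → 4² = 16  — 16 already appeared earlier.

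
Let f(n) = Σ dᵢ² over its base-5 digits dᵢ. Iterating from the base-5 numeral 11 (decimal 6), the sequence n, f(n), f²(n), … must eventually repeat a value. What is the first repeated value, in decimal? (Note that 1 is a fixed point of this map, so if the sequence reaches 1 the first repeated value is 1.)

6 = (1,1)_5 → 1² + 1² = 2
2 = (2)_5 → 2² = 4
4 = (4)_5 → 4² = 16
16 = (3,1)_5 → 3² + 1² = 10
10 = (2,0)_5 → 2² + 0² = 4  — 4 already appeared earlier.

4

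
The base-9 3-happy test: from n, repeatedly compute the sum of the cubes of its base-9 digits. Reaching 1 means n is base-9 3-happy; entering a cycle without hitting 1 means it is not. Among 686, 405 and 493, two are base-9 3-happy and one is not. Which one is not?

686: 686 → 584 → 856 → 128 → 134 → 638 → 1198 → 470 → 476 → 980 → 540 → 432 → 152 → 856  — repeats 856 (not base-9 3-happy)
405: 405 → 125 → 577 → 345 → 99 → 9 → 1  — reaches 1 (base-9 3-happy)
493: 493 → 559 → 729 → 1  — reaches 1 (base-9 3-happy)

686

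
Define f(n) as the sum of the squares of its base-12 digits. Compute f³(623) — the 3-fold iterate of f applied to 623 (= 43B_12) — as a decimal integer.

25

623 = (4,3,11)_12 → 146
146 = (1,0,2)_12 → 5
5 = (5)_12 → 25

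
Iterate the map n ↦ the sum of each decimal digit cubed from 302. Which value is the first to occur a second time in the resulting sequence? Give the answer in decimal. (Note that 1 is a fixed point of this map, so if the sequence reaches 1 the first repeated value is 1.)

302 → 3³ + 0³ + 2³ = 35
35 → 3³ + 5³ = 152
152 → 1³ + 5³ + 2³ = 134
134 → 1³ + 3³ + 4³ = 92
92 → 9³ + 2³ = 737
737 → 7³ + 3³ + 7³ = 713
713 → 7³ + 1³ + 3³ = 371
371 → 3³ + 7³ + 1³ = 371  — 371 already appeared earlier.

371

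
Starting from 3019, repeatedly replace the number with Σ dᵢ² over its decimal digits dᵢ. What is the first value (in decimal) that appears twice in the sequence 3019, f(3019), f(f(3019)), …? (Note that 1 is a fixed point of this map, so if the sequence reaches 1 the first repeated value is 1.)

1

3019 → 3² + 0² + 1² + 9² = 91
91 → 9² + 1² = 82
82 → 8² + 2² = 68
68 → 6² + 8² = 100
100 → 1² + 0² + 0² = 1  — reached the fixed point 1.
1 → 1, so 1 is the first repeated value.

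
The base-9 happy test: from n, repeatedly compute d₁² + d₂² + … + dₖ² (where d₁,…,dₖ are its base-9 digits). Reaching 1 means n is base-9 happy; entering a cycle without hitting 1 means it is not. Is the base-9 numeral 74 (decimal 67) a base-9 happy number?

not base-9 happy

67 = (7,4)_9 → 7² + 4² = 65
65 = (7,2)_9 → 7² + 2² = 53
53 = (5,8)_9 → 5² + 8² = 89
89 = (1,0,8)_9 → 1² + 0² + 8² = 65  — 65 already seen; the sequence cycles without reaching 1.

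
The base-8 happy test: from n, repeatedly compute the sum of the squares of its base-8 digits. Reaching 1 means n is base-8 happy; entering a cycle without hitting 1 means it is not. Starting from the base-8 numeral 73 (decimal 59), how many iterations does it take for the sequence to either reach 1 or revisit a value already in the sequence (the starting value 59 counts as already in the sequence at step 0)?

59 = (7,3)_8 → 7² + 3² = 49 + 9 = 58
58 = (7,2)_8 → 7² + 2² = 49 + 4 = 53
53 = (6,5)_8 → 6² + 5² = 36 + 25 = 61
61 = (7,5)_8 → 7² + 5² = 49 + 25 = 74
74 = (1,1,2)_8 → 1² + 1² + 2² = 1 + 1 + 4 = 6
6 = (6)_8 → 6² = 36
36 = (4,4)_8 → 4² + 4² = 16 + 16 = 32
32 = (4,0)_8 → 4² + 0² = 16 + 0 = 16
16 = (2,0)_8 → 2² + 0² = 4 + 0 = 4
4 = (4)_8 → 4² = 16  — 16 repeats.
That took 10 steps.

10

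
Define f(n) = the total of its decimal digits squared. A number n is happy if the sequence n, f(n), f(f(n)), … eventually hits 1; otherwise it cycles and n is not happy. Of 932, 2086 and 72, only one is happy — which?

932

932: 932 → 94 → 97 → 130 → 10 → 1  — reaches 1 (happy)
2086: 2086 → 104 → 17 → 50 → 25 → 29 → 85 → 89 → 145 → 42 → 20 → 4 → 16 → 37 → 58 → 89  — repeats 89 (not happy)
72: 72 → 53 → 34 → 25 → 29 → 85 → 89 → 145 → 42 → 20 → 4 → 16 → 37 → 58 → 89  — repeats 89 (not happy)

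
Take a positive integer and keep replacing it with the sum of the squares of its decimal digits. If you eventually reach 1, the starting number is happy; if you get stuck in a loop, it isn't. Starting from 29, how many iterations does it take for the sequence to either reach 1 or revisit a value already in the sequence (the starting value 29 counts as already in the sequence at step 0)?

29 → 2² + 9² = 4 + 81 = 85
85 → 8² + 5² = 64 + 25 = 89
89 → 8² + 9² = 64 + 81 = 145
145 → 1² + 4² + 5² = 1 + 16 + 25 = 42
42 → 4² + 2² = 16 + 4 = 20
20 → 2² + 0² = 4 + 0 = 4
4 → 4² = 16
16 → 1² + 6² = 1 + 36 = 37
37 → 3² + 7² = 9 + 49 = 58
58 → 5² + 8² = 25 + 64 = 89  — 89 repeats.
That took 10 steps.

10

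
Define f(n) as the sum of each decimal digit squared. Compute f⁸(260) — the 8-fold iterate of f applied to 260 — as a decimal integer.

20

260 → 2² + 6² + 0² = 4 + 36 + 0 = 40
40 → 4² + 0² = 16 + 0 = 16
16 → 1² + 6² = 1 + 36 = 37
37 → 3² + 7² = 9 + 49 = 58
58 → 5² + 8² = 25 + 64 = 89
89 → 8² + 9² = 64 + 81 = 145
145 → 1² + 4² + 5² = 1 + 16 + 25 = 42
42 → 4² + 2² = 16 + 4 = 20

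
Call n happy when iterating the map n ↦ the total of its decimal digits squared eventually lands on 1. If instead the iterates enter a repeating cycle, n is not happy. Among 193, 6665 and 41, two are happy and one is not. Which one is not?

193: 193 → 91 → 82 → 68 → 100 → 1  — reaches 1 (happy)
6665: 6665 → 133 → 19 → 82 → 68 → 100 → 1  — reaches 1 (happy)
41: 41 → 17 → 50 → 25 → 29 → 85 → 89 → 145 → 42 → 20 → 4 → 16 → 37 → 58 → 89  — repeats 89 (not happy)

41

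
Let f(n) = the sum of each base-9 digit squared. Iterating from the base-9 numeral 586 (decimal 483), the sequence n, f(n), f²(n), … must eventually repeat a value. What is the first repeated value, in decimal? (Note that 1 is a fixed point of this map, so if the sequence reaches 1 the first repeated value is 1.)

483 = (5,8,6)_9 → 125
125 = (1,4,8)_9 → 81
81 = (1,0,0)_9 → 1  — reached the fixed point 1.
1 → 1, so 1 is the first repeated value.

1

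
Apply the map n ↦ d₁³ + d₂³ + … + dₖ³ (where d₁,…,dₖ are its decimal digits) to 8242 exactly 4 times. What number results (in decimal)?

8242 → 8³ + 2³ + 4³ + 2³ = 512 + 8 + 64 + 8 = 592
592 → 5³ + 9³ + 2³ = 125 + 729 + 8 = 862
862 → 8³ + 6³ + 2³ = 512 + 216 + 8 = 736
736 → 7³ + 3³ + 6³ = 343 + 27 + 216 = 586

586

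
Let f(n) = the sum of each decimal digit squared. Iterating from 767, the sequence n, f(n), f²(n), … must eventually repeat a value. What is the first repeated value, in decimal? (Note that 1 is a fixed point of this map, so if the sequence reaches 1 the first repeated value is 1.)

767 → 7² + 6² + 7² = 49 + 36 + 49 = 134
134 → 1² + 3² + 4² = 1 + 9 + 16 = 26
26 → 2² + 6² = 4 + 36 = 40
40 → 4² + 0² = 16 + 0 = 16
16 → 1² + 6² = 1 + 36 = 37
37 → 3² + 7² = 9 + 49 = 58
58 → 5² + 8² = 25 + 64 = 89
89 → 8² + 9² = 64 + 81 = 145
145 → 1² + 4² + 5² = 1 + 16 + 25 = 42
42 → 4² + 2² = 16 + 4 = 20
20 → 2² + 0² = 4 + 0 = 4
4 → 4² = 16  — 16 already appeared earlier.

16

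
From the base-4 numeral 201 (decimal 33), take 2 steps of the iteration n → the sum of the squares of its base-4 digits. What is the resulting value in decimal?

2

33 = (2,0,1)_4 → 2² + 0² + 1² = 4 + 0 + 1 = 5
5 = (1,1)_4 → 1² + 1² = 1 + 1 = 2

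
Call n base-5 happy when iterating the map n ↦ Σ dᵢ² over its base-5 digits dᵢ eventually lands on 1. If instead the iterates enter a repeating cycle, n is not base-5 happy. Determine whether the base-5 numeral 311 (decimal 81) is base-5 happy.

base-5 happy

81 = (3,1,1)_5 → 3² + 1² + 1² = 9 + 1 + 1 = 11
11 = (2,1)_5 → 2² + 1² = 4 + 1 = 5
5 = (1,0)_5 → 1² + 0² = 1 + 0 = 1  — reached 1.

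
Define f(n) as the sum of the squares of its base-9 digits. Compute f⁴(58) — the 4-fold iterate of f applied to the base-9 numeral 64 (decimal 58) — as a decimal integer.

74

58 = (6,4)_9 → 6² + 4² = 36 + 16 = 52
52 = (5,7)_9 → 5² + 7² = 25 + 49 = 74
74 = (8,2)_9 → 8² + 2² = 64 + 4 = 68
68 = (7,5)_9 → 7² + 5² = 49 + 25 = 74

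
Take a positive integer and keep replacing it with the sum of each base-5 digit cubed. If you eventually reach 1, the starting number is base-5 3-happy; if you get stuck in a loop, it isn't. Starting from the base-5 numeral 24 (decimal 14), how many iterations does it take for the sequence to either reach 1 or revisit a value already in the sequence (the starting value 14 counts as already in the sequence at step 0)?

14 = (2,4)_5 → 2³ + 4³ = 8 + 64 = 72
72 = (2,4,2)_5 → 2³ + 4³ + 2³ = 8 + 64 + 8 = 80
80 = (3,1,0)_5 → 3³ + 1³ + 0³ = 27 + 1 + 0 = 28
28 = (1,0,3)_5 → 1³ + 0³ + 3³ = 1 + 0 + 27 = 28  — 28 repeats.
That took 4 steps.

4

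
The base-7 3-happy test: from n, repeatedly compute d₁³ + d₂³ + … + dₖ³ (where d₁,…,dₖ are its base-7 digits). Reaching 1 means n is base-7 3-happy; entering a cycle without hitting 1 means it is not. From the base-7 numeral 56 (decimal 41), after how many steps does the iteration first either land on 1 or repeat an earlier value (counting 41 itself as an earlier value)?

41 = (5,6)_7 → 5³ + 6³ = 341
341 = (6,6,5)_7 → 6³ + 6³ + 5³ = 557
557 = (1,4,2,4)_7 → 1³ + 4³ + 2³ + 4³ = 137
137 = (2,5,4)_7 → 2³ + 5³ + 4³ = 197
197 = (4,0,1)_7 → 4³ + 0³ + 1³ = 65
65 = (1,2,2)_7 → 1³ + 2³ + 2³ = 17
17 = (2,3)_7 → 2³ + 3³ = 35
35 = (5,0)_7 → 5³ + 0³ = 125
125 = (2,3,6)_7 → 2³ + 3³ + 6³ = 251
251 = (5,0,6)_7 → 5³ + 0³ + 6³ = 341  — 341 repeats.
That took 10 steps.

10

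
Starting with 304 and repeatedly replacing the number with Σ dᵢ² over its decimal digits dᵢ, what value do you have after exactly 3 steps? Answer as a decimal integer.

85

304 → 3² + 0² + 4² = 25
25 → 2² + 5² = 29
29 → 2² + 9² = 85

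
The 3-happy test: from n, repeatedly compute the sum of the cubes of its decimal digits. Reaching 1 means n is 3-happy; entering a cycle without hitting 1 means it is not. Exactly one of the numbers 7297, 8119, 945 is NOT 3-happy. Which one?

945

7297: 7297 → 1423 → 100 → 1  — reaches 1 (3-happy)
8119: 8119 → 1243 → 100 → 1  — reaches 1 (3-happy)
945: 945 → 918 → 1242 → 81 → 513 → 153 → 153  — repeats 153 (not 3-happy)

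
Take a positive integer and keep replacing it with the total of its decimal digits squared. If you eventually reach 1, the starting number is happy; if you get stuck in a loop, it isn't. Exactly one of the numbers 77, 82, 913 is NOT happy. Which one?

77

77: 77 → 98 → 145 → 42 → 20 → 4 → 16 → 37 → 58 → 89 → 145  — repeats 145 (not happy)
82: 82 → 68 → 100 → 1  — reaches 1 (happy)
913: 913 → 91 → 82 → 68 → 100 → 1  — reaches 1 (happy)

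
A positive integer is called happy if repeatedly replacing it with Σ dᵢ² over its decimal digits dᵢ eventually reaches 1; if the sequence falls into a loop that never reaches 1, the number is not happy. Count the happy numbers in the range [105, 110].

105: 105 → 26 → 40 → 16 → 37 → 58 → 89 → 145 → 42 → 20 → 4 → 16  — not happy
106: 106 → 37 → 58 → 89 → 145 → 42 → 20 → 4 → 16 → 37  — not happy
107: 107 → 50 → 25 → 29 → 85 → 89 → 145 → 42 → 20 → 4 → 16 → 37 → 58 → 89  — not happy
108: 108 → 65 → 61 → 37 → 58 → 89 → 145 → 42 → 20 → 4 → 16 → 37  — not happy
109: 109 → 82 → 68 → 100 → 1  — happy
110: 110 → 2 → 4 → 16 → 37 → 58 → 89 → 145 → 42 → 20 → 4  — not happy
happy: 109

1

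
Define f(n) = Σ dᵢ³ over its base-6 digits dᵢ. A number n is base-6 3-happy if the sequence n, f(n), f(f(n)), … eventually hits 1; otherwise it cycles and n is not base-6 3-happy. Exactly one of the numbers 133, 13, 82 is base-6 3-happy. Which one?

133: 133 → 92 → 43 → 3 → 27 → 91 → 36 → 1  — reaches 1 (base-6 3-happy)
13: 13 → 9 → 28 → 128 → 62 → 73 → 9  — repeats 9 (not base-6 3-happy)
82: 82 → 73 → 9 → 28 → 128 → 62 → 73  — repeats 73 (not base-6 3-happy)

133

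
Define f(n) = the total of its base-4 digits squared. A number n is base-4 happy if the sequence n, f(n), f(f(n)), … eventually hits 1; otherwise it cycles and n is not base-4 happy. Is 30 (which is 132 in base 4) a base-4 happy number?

base-4 happy

30 = (1,3,2)_4 → 1² + 3² + 2² = 1 + 9 + 4 = 14
14 = (3,2)_4 → 3² + 2² = 9 + 4 = 13
13 = (3,1)_4 → 3² + 1² = 9 + 1 = 10
10 = (2,2)_4 → 2² + 2² = 4 + 4 = 8
8 = (2,0)_4 → 2² + 0² = 4 + 0 = 4
4 = (1,0)_4 → 1² + 0² = 1 + 0 = 1  — reached 1.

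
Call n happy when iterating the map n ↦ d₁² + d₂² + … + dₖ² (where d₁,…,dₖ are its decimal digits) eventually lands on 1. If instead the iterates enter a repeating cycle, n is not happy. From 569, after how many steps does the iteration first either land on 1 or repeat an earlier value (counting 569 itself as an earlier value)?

569 → 5² + 6² + 9² = 25 + 36 + 81 = 142
142 → 1² + 4² + 2² = 1 + 16 + 4 = 21
21 → 2² + 1² = 4 + 1 = 5
5 → 5² = 25
25 → 2² + 5² = 4 + 25 = 29
29 → 2² + 9² = 4 + 81 = 85
85 → 8² + 5² = 64 + 25 = 89
89 → 8² + 9² = 64 + 81 = 145
145 → 1² + 4² + 5² = 1 + 16 + 25 = 42
42 → 4² + 2² = 16 + 4 = 20
20 → 2² + 0² = 4 + 0 = 4
4 → 4² = 16
16 → 1² + 6² = 1 + 36 = 37
37 → 3² + 7² = 9 + 49 = 58
58 → 5² + 8² = 25 + 64 = 89  — 89 repeats.
That took 15 steps.

15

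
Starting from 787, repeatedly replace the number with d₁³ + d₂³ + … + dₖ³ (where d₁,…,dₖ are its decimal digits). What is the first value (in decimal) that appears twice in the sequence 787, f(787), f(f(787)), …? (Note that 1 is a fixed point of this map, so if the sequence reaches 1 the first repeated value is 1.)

787 → 1198
1198 → 1243
1243 → 100
100 → 1  — reached the fixed point 1.
1 → 1, so 1 is the first repeated value.

1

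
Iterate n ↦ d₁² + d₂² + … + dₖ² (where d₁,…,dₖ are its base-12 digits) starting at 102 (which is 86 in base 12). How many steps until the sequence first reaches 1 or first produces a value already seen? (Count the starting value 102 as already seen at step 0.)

3

102 = (8,6)_12 → 100
100 = (8,4)_12 → 80
80 = (6,8)_12 → 100  — 100 repeats.
That took 3 steps.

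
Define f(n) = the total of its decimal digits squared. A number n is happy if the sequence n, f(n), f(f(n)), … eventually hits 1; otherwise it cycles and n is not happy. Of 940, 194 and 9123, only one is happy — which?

940

940: 940 → 97 → 130 → 10 → 1  — reaches 1 (happy)
194: 194 → 98 → 145 → 42 → 20 → 4 → 16 → 37 → 58 → 89 → 145  — repeats 145 (not happy)
9123: 9123 → 95 → 106 → 37 → 58 → 89 → 145 → 42 → 20 → 4 → 16 → 37  — repeats 37 (not happy)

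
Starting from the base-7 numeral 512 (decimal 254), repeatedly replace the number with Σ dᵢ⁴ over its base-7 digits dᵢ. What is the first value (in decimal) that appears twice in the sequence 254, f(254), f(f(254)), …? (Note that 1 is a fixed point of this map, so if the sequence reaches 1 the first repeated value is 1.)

1922

254 = (5,1,2)_7 → 5⁴ + 1⁴ + 2⁴ = 625 + 1 + 16 = 642
642 = (1,6,0,5)_7 → 1⁴ + 6⁴ + 0⁴ + 5⁴ = 1 + 1296 + 0 + 625 = 1922
1922 = (5,4,1,4)_7 → 5⁴ + 4⁴ + 1⁴ + 4⁴ = 625 + 256 + 1 + 256 = 1138
1138 = (3,2,1,4)_7 → 3⁴ + 2⁴ + 1⁴ + 4⁴ = 81 + 16 + 1 + 256 = 354
354 = (1,0,1,4)_7 → 1⁴ + 0⁴ + 1⁴ + 4⁴ = 1 + 0 + 1 + 256 = 258
258 = (5,1,6)_7 → 5⁴ + 1⁴ + 6⁴ = 625 + 1 + 1296 = 1922  — 1922 already appeared earlier.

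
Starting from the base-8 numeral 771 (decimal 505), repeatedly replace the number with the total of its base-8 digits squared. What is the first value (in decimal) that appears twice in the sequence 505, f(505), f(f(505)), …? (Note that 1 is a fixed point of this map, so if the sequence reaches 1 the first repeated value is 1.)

505 = (7,7,1)_8 → 7² + 7² + 1² = 99
99 = (1,4,3)_8 → 1² + 4² + 3² = 26
26 = (3,2)_8 → 3² + 2² = 13
13 = (1,5)_8 → 1² + 5² = 26  — 26 already appeared earlier.

26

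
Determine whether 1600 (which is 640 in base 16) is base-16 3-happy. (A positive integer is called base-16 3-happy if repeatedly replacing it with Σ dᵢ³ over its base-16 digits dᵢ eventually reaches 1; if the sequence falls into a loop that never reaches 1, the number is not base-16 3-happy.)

1600 = (6,4,0)_16 → 6³ + 4³ + 0³ = 280
280 = (1,1,8)_16 → 1³ + 1³ + 8³ = 514
514 = (2,0,2)_16 → 2³ + 0³ + 2³ = 16
16 = (1,0)_16 → 1³ + 0³ = 1  — reached 1.

base-16 3-happy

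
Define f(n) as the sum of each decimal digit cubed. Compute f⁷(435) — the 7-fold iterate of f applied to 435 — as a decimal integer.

435 → 4³ + 3³ + 5³ = 64 + 27 + 125 = 216
216 → 2³ + 1³ + 6³ = 8 + 1 + 216 = 225
225 → 2³ + 2³ + 5³ = 8 + 8 + 125 = 141
141 → 1³ + 4³ + 1³ = 1 + 64 + 1 = 66
66 → 6³ + 6³ = 216 + 216 = 432
432 → 4³ + 3³ + 2³ = 64 + 27 + 8 = 99
99 → 9³ + 9³ = 729 + 729 = 1458

1458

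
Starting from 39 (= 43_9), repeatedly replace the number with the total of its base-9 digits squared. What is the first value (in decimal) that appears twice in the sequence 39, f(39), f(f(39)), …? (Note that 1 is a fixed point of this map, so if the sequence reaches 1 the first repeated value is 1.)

53

39 = (4,3)_9 → 4² + 3² = 16 + 9 = 25
25 = (2,7)_9 → 2² + 7² = 4 + 49 = 53
53 = (5,8)_9 → 5² + 8² = 25 + 64 = 89
89 = (1,0,8)_9 → 1² + 0² + 8² = 1 + 0 + 64 = 65
65 = (7,2)_9 → 7² + 2² = 49 + 4 = 53  — 53 already appeared earlier.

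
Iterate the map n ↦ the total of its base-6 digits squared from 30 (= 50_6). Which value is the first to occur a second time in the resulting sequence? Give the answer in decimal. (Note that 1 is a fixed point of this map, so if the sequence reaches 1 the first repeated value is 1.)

25

30 = (5,0)_6 → 5² + 0² = 25 + 0 = 25
25 = (4,1)_6 → 4² + 1² = 16 + 1 = 17
17 = (2,5)_6 → 2² + 5² = 4 + 25 = 29
29 = (4,5)_6 → 4² + 5² = 16 + 25 = 41
41 = (1,0,5)_6 → 1² + 0² + 5² = 1 + 0 + 25 = 26
26 = (4,2)_6 → 4² + 2² = 16 + 4 = 20
20 = (3,2)_6 → 3² + 2² = 9 + 4 = 13
13 = (2,1)_6 → 2² + 1² = 4 + 1 = 5
5 = (5)_6 → 5² = 25  — 25 already appeared earlier.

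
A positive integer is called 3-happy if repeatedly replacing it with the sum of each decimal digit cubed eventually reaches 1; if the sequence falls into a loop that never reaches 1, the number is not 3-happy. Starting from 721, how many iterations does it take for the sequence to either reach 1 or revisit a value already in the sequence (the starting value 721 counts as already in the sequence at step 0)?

4

721 → 7³ + 2³ + 1³ = 343 + 8 + 1 = 352
352 → 3³ + 5³ + 2³ = 27 + 125 + 8 = 160
160 → 1³ + 6³ + 0³ = 1 + 216 + 0 = 217
217 → 2³ + 1³ + 7³ = 8 + 1 + 343 = 352  — 352 repeats.
That took 4 steps.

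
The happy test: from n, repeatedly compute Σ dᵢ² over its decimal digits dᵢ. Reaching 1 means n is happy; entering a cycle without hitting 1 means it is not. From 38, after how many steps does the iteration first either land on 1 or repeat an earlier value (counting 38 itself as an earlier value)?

38 → 3² + 8² = 73
73 → 7² + 3² = 58
58 → 5² + 8² = 89
89 → 8² + 9² = 145
145 → 1² + 4² + 5² = 42
42 → 4² + 2² = 20
20 → 2² + 0² = 4
4 → 4² = 16
16 → 1² + 6² = 37
37 → 3² + 7² = 58  — 58 repeats.
That took 10 steps.

10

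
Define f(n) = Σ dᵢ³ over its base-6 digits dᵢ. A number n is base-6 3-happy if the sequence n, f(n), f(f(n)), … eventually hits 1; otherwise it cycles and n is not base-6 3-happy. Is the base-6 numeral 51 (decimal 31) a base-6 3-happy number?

not base-6 3-happy

31 = (5,1)_6 → 126
126 = (3,3,0)_6 → 54
54 = (1,3,0)_6 → 28
28 = (4,4)_6 → 128
128 = (3,3,2)_6 → 62
62 = (1,4,2)_6 → 73
73 = (2,0,1)_6 → 9
9 = (1,3)_6 → 28  — 28 already seen; the sequence cycles without reaching 1.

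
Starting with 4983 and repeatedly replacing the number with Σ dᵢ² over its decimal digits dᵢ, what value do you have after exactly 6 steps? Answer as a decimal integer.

4983 → 4² + 9² + 8² + 3² = 16 + 81 + 64 + 9 = 170
170 → 1² + 7² + 0² = 1 + 49 + 0 = 50
50 → 5² + 0² = 25 + 0 = 25
25 → 2² + 5² = 4 + 25 = 29
29 → 2² + 9² = 4 + 81 = 85
85 → 8² + 5² = 64 + 25 = 89

89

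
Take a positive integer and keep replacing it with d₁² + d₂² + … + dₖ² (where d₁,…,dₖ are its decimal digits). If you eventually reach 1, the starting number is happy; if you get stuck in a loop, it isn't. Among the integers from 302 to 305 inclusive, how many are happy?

302: 302 → 13 → 10 → 1  — happy
303: 303 → 18 → 65 → 61 → 37 → 58 → 89 → 145 → 42 → 20 → 4 → 16 → 37  — not happy
304: 304 → 25 → 29 → 85 → 89 → 145 → 42 → 20 → 4 → 16 → 37 → 58 → 89  — not happy
305: 305 → 34 → 25 → 29 → 85 → 89 → 145 → 42 → 20 → 4 → 16 → 37 → 58 → 89  — not happy
happy: 302

1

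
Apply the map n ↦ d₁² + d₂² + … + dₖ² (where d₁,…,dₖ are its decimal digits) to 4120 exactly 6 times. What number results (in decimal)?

4120 → 21
21 → 5
5 → 25
25 → 29
29 → 85
85 → 89

89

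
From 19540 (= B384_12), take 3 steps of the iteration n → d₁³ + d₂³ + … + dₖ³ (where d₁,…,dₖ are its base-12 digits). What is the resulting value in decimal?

1358

19540 = (11,3,8,4)_12 → 11³ + 3³ + 8³ + 4³ = 1331 + 27 + 512 + 64 = 1934
1934 = (1,1,5,2)_12 → 1³ + 1³ + 5³ + 2³ = 1 + 1 + 125 + 8 = 135
135 = (11,3)_12 → 11³ + 3³ = 1331 + 27 = 1358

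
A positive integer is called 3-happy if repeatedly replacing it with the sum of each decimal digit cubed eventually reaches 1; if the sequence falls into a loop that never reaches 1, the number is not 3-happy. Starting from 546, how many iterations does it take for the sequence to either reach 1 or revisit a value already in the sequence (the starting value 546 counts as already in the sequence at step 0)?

7

546 → 405
405 → 189
189 → 1242
1242 → 81
81 → 513
513 → 153
153 → 153  — 153 repeats.
That took 7 steps.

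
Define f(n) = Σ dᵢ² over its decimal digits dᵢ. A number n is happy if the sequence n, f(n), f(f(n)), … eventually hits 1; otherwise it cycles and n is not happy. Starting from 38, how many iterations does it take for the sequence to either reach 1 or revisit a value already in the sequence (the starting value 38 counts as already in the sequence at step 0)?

38 → 3² + 8² = 73
73 → 7² + 3² = 58
58 → 5² + 8² = 89
89 → 8² + 9² = 145
145 → 1² + 4² + 5² = 42
42 → 4² + 2² = 20
20 → 2² + 0² = 4
4 → 4² = 16
16 → 1² + 6² = 37
37 → 3² + 7² = 58  — 58 repeats.
That took 10 steps.

10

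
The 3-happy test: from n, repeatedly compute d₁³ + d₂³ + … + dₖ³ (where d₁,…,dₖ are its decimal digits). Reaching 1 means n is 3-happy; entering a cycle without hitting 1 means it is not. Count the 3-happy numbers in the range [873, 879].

873: 873 → 882 → 1032 → 36 → 243 → 99 → 1458 → 702 → 351 → 153 → 153  — not 3-happy
874: 874 → 919 → 1459 → 919  — not 3-happy
875: 875 → 980 → 1241 → 74 → 407 → 407  — not 3-happy
876: 876 → 1071 → 345 → 216 → 225 → 141 → 66 → 432 → 99 → 1458 → 702 → 351 → 153 → 153  — not 3-happy
877: 877 → 1198 → 1243 → 100 → 1  — 3-happy
878: 878 → 1367 → 587 → 980 → 1241 → 74 → 407 → 407  — not 3-happy
879: 879 → 1584 → 702 → 351 → 153 → 153  — not 3-happy
3-happy: 877

1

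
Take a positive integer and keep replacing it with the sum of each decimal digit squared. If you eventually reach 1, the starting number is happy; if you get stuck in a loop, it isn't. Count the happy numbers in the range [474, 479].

474: 474 → 81 → 65 → 61 → 37 → 58 → 89 → 145 → 42 → 20 → 4 → 16 → 37  — not happy
475: 475 → 90 → 81 → 65 → 61 → 37 → 58 → 89 → 145 → 42 → 20 → 4 → 16 → 37  — not happy
476: 476 → 101 → 2 → 4 → 16 → 37 → 58 → 89 → 145 → 42 → 20 → 4  — not happy
477: 477 → 114 → 18 → 65 → 61 → 37 → 58 → 89 → 145 → 42 → 20 → 4 → 16 → 37  — not happy
478: 478 → 129 → 86 → 100 → 1  — happy
479: 479 → 146 → 53 → 34 → 25 → 29 → 85 → 89 → 145 → 42 → 20 → 4 → 16 → 37 → 58 → 89  — not happy
happy: 478

1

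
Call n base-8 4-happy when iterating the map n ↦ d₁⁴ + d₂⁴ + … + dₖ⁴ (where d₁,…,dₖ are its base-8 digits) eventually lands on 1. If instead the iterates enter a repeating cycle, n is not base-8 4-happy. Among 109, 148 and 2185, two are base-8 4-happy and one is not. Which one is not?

109: 109 → 1251 → 434 → 2608 → 1921 → 1378 → 913 → 1314 → 544 → 257 → 257  — repeats 257 (not base-8 4-happy)
148: 148 → 288 → 512 → 1  — reaches 1 (base-8 4-happy)
2185: 2185 → 274 → 288 → 512 → 1  — reaches 1 (base-8 4-happy)

109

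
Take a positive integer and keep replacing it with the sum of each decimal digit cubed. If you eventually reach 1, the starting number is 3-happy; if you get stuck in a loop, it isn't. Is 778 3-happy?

778 → 7³ + 7³ + 8³ = 343 + 343 + 512 = 1198
1198 → 1³ + 1³ + 9³ + 8³ = 1 + 1 + 729 + 512 = 1243
1243 → 1³ + 2³ + 4³ + 3³ = 1 + 8 + 64 + 27 = 100
100 → 1³ + 0³ + 0³ = 1 + 0 + 0 = 1  — reached 1.

3-happy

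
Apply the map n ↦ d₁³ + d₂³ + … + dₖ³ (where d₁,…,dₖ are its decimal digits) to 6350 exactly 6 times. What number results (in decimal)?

6350 → 6³ + 3³ + 5³ + 0³ = 368
368 → 3³ + 6³ + 8³ = 755
755 → 7³ + 5³ + 5³ = 593
593 → 5³ + 9³ + 3³ = 881
881 → 8³ + 8³ + 1³ = 1025
1025 → 1³ + 0³ + 2³ + 5³ = 134

134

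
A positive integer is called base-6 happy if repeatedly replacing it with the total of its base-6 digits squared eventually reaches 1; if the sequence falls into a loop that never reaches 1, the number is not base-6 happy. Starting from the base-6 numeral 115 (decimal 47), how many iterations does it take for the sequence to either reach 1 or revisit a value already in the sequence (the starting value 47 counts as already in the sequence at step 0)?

10

47 = (1,1,5)_6 → 1² + 1² + 5² = 27
27 = (4,3)_6 → 4² + 3² = 25
25 = (4,1)_6 → 4² + 1² = 17
17 = (2,5)_6 → 2² + 5² = 29
29 = (4,5)_6 → 4² + 5² = 41
41 = (1,0,5)_6 → 1² + 0² + 5² = 26
26 = (4,2)_6 → 4² + 2² = 20
20 = (3,2)_6 → 3² + 2² = 13
13 = (2,1)_6 → 2² + 1² = 5
5 = (5)_6 → 5² = 25  — 25 repeats.
That took 10 steps.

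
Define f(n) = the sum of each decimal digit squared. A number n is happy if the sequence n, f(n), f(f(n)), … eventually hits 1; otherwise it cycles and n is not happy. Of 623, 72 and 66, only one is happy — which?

623

623: 623 → 49 → 97 → 130 → 10 → 1  — reaches 1 (happy)
72: 72 → 53 → 34 → 25 → 29 → 85 → 89 → 145 → 42 → 20 → 4 → 16 → 37 → 58 → 89  — repeats 89 (not happy)
66: 66 → 72 → 53 → 34 → 25 → 29 → 85 → 89 → 145 → 42 → 20 → 4 → 16 → 37 → 58 → 89  — repeats 89 (not happy)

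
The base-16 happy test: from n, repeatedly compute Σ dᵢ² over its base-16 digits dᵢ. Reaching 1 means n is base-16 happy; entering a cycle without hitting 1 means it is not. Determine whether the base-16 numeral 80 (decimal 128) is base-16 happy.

base-16 happy

128 = (8,0)_16 → 8² + 0² = 64
64 = (4,0)_16 → 4² + 0² = 16
16 = (1,0)_16 → 1² + 0² = 1  — reached 1.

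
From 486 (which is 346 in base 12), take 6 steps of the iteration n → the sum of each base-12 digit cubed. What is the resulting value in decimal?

486 = (3,4,6)_12 → 3³ + 4³ + 6³ = 27 + 64 + 216 = 307
307 = (2,1,7)_12 → 2³ + 1³ + 7³ = 8 + 1 + 343 = 352
352 = (2,5,4)_12 → 2³ + 5³ + 4³ = 8 + 125 + 64 = 197
197 = (1,4,5)_12 → 1³ + 4³ + 5³ = 1 + 64 + 125 = 190
190 = (1,3,10)_12 → 1³ + 3³ + 10³ = 1 + 27 + 1000 = 1028
1028 = (7,1,8)_12 → 7³ + 1³ + 8³ = 343 + 1 + 512 = 856

856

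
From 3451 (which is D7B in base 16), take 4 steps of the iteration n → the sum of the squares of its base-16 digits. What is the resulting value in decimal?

169

3451 = (13,7,11)_16 → 339
339 = (1,5,3)_16 → 35
35 = (2,3)_16 → 13
13 = (13)_16 → 169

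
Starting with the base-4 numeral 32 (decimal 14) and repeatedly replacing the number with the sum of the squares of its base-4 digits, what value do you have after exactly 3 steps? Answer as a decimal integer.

8

14 = (3,2)_4 → 3² + 2² = 13
13 = (3,1)_4 → 3² + 1² = 10
10 = (2,2)_4 → 2² + 2² = 8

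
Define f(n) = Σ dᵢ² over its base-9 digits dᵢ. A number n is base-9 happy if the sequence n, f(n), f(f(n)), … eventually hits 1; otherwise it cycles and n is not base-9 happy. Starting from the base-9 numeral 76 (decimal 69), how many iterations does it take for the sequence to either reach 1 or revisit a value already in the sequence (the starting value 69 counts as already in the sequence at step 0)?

69 = (7,6)_9 → 7² + 6² = 85
85 = (1,0,4)_9 → 1² + 0² + 4² = 17
17 = (1,8)_9 → 1² + 8² = 65
65 = (7,2)_9 → 7² + 2² = 53
53 = (5,8)_9 → 5² + 8² = 89
89 = (1,0,8)_9 → 1² + 0² + 8² = 65  — 65 repeats.
That took 6 steps.

6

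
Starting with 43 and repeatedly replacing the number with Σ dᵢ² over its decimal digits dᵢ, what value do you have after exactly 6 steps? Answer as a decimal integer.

43 → 4² + 3² = 16 + 9 = 25
25 → 2² + 5² = 4 + 25 = 29
29 → 2² + 9² = 4 + 81 = 85
85 → 8² + 5² = 64 + 25 = 89
89 → 8² + 9² = 64 + 81 = 145
145 → 1² + 4² + 5² = 1 + 16 + 25 = 42

42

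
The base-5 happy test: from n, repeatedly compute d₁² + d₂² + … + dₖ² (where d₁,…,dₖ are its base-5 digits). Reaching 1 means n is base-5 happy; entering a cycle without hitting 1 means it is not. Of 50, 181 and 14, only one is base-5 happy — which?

50: 50 → 4 → 16 → 10 → 4  — repeats 4 (not base-5 happy)
181: 181 → 7 → 5 → 1  — reaches 1 (base-5 happy)
14: 14 → 20 → 16 → 10 → 4 → 16  — repeats 16 (not base-5 happy)

181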